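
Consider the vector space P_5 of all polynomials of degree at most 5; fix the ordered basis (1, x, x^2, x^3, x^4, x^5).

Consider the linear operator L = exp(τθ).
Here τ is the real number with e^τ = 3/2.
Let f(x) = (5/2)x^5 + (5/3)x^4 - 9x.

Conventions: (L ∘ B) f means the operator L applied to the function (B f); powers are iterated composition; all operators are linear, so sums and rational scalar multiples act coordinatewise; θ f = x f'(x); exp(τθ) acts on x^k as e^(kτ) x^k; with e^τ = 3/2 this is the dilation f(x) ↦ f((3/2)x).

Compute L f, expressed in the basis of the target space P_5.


g(x) = (1215/64)x^5 + (135/16)x^4 - (27/2)x

exp(τθ) x^k = e^(kτ) x^k; with e^τ = 3/2 this sends x^k to (3/2)^k x^k
x ↦ 3/2 x
x^4 ↦ 81/16 x^4
x^5 ↦ 243/32 x^5
applying this coordinatewise to f: exp(τθ) f = (1215/64)x^5 + (135/16)x^4 - (27/2)x


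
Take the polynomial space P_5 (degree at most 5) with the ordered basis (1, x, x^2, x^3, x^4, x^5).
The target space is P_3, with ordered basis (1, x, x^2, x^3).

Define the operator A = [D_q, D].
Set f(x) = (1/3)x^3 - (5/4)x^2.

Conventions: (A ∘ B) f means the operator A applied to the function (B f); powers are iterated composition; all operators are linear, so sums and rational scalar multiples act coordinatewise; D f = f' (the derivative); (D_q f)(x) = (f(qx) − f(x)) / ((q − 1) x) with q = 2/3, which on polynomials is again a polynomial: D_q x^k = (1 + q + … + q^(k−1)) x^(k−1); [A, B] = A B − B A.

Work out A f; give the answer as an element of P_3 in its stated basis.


D f = x^2 - (5/2)x
D_q D f = (5/3)x - 5/2
D_q f = (19/27)x^2 - (25/12)x
D D_q f = (38/27)x - 25/12
[D_q, D] f = (7/27)x - 5/12

the image equals g(x) = (7/27)x - 5/12


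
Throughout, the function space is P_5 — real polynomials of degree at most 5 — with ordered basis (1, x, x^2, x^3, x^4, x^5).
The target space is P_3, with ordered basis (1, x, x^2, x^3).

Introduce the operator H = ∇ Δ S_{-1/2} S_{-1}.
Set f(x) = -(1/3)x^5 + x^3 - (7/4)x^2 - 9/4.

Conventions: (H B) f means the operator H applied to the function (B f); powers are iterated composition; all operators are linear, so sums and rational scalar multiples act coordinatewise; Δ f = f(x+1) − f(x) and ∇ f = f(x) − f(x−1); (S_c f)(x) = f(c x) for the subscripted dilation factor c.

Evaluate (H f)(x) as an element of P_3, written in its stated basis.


S_{-1} f = (1/3)x^5 - x^3 - (7/4)x^2 - 9/4
S_{-1/2} S_{-1} f = -(1/96)x^5 + (1/8)x^3 - (7/16)x^2 - 9/4
Δ S_{-1/2} S_{-1} f = -(5/96)x^4 - (5/48)x^3 + (13/48)x^2 - (53/96)x - 31/96
∇ Δ S_{-1/2} S_{-1} f = -(5/24)x^3 + (31/48)x - 7/8

the result is g(x) = -(5/24)x^3 + (31/48)x - 7/8


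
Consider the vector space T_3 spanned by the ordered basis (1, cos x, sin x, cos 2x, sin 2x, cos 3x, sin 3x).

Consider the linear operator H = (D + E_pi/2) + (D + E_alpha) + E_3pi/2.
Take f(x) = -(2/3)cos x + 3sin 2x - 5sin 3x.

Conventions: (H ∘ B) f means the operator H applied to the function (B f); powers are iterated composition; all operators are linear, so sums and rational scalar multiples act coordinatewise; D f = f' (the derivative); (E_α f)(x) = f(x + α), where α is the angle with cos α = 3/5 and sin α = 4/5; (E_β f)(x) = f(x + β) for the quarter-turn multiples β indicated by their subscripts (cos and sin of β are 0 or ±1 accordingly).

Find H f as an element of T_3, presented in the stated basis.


D f = (2/3)sin x + 6cos 2x - 15cos 3x
E_pi/2 f = (2/3)sin x - 3sin 2x + 5cos 3x
(D + E_pi/2) f = (4/3)sin x + 6cos 2x - 3sin 2x - 10cos 3x
D f = (2/3)sin x + 6cos 2x - 15cos 3x
E_alpha f = -(2/5)cos x + (8/15)sin x + (72/25)cos 2x - (21/25)sin 2x - (44/25)cos 3x + (117/25)sin 3x
(D + E_alpha) f = -(2/5)cos x + (6/5)sin x + (222/25)cos 2x - (21/25)sin 2x - (419/25)cos 3x + (117/25)sin 3x
E_3pi/2 f = -(2/3)sin x - 3sin 2x - 5cos 3x
((D + E_pi/2) + (D + E_alpha) + E_3pi/2) f = -(2/5)cos x + (28/15)sin x + (372/25)cos 2x - (171/25)sin 2x - (794/25)cos 3x + (117/25)sin 3x

g(x) = -(2/5)cos x + (28/15)sin x + (372/25)cos 2x - (171/25)sin 2x - (794/25)cos 3x + (117/25)sin 3x


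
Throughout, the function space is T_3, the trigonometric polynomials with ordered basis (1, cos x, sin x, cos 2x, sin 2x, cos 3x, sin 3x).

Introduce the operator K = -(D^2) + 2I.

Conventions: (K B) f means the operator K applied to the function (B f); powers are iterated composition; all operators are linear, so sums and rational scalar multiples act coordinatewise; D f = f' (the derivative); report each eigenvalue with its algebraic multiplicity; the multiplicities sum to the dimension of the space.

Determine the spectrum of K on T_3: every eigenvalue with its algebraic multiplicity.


image of 1: 2
image of cos x: 3cos x
image of sin x: 3sin x
image of cos 2x: 6cos 2x
image of sin 2x: 6sin 2x
image of cos 3x: 11cos 3x
image of sin 3x: 11sin 3x
the matrix is diagonal; its diagonal is (2, 3, 3, 6, 6, 11, 11)
for a triangular matrix the eigenvalues are the diagonal entries, with algebraic multiplicity their repetition count

λ = 2 (multiplicity 1), λ = 3 (multiplicity 2), λ = 6 (multiplicity 2), λ = 11 (multiplicity 2)


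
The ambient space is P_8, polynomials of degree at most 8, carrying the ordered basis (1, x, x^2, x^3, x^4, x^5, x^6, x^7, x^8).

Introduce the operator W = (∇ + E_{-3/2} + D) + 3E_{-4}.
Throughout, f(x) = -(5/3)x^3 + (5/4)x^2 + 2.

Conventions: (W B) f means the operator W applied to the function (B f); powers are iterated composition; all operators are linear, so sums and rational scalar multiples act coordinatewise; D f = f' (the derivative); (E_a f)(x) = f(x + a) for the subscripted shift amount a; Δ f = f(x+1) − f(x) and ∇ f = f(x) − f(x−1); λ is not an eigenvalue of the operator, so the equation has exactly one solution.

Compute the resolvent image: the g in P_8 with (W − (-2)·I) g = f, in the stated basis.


write g with unknown coordinates in the stated basis and equate coefficients in (W − (-2)·I) g = f
solving from the highest basis element down gives g = -(5/18)x^3 - (25/18)x^2 + (655/432)x + 29243/5184
check: W g = -(10/9)x^3 + (145/36)x^2 - (655/216)x - 24059/2592
so W g − (-2)·g = -(5/3)x^3 + (5/4)x^2 + 2 = f ✓

the result is g(x) = -(5/18)x^3 - (25/18)x^2 + (655/432)x + 29243/5184


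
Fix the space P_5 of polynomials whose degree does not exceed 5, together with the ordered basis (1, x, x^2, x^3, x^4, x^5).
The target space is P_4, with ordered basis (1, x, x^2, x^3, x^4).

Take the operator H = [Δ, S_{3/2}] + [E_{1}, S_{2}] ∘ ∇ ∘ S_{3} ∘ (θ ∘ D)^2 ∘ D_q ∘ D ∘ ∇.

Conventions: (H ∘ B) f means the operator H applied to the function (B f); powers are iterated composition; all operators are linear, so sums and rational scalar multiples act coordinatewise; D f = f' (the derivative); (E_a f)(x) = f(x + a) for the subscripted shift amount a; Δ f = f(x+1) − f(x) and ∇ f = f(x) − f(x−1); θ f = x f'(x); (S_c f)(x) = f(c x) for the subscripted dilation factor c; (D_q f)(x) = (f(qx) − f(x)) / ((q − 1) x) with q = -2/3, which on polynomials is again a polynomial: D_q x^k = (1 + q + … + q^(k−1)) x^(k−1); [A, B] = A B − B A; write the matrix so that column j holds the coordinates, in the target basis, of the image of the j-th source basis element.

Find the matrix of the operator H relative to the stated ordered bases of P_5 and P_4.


the matrix is [[0, 1/2, 5/4, 19/8, 65/16, 211/32]; [0, 0, 3/2, 45/8, 57/4, 975/32]; [0, 0, 0, 27/8, 135/8, 855/16]; [0, 0, 0, 0, 27/4, 675/16]; [0, 0, 0, 0, 0, 405/32]] (rows listed top to bottom)

image of 1: 0
image of x: 1/2
image of x^2: (3/2)x + 5/4
image of x^3: (27/8)x^2 + (45/8)x + 19/8
image of x^4: (27/4)x^3 + (135/8)x^2 + (57/4)x + 65/16
image of x^5: (405/32)x^4 + (675/16)x^3 + (855/16)x^2 + (975/32)x + 211/32
each image's coordinates form column j of the matrix


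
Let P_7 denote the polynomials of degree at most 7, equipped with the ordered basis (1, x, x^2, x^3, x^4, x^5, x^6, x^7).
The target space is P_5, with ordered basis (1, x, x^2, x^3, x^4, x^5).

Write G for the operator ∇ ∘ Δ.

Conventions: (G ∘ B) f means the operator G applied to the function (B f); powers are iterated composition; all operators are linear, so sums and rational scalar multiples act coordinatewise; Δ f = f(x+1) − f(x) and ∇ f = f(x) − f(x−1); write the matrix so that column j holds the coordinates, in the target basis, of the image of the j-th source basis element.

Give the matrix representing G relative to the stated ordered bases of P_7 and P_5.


the matrix is [[0, 0, 2, 0, 2, 0, 2, 0]; [0, 0, 0, 6, 0, 10, 0, 14]; [0, 0, 0, 0, 12, 0, 30, 0]; [0, 0, 0, 0, 0, 20, 0, 70]; [0, 0, 0, 0, 0, 0, 30, 0]; [0, 0, 0, 0, 0, 0, 0, 42]] (rows listed top to bottom)

image of 1: 0
image of x: 0
image of x^2: 2
image of x^3: 6x
image of x^4: 12x^2 + 2
image of x^5: 20x^3 + 10x
image of x^6: 30x^4 + 30x^2 + 2
image of x^7: 42x^5 + 70x^3 + 14x
each image's coordinates form column j of the matrix


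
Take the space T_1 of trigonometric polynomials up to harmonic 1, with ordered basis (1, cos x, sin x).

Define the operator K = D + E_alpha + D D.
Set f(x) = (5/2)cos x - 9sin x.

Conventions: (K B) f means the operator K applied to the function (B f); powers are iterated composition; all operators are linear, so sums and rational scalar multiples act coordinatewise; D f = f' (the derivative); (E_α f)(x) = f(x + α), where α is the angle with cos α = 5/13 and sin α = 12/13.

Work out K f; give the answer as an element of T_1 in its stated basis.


the image equals g(x) = -(245/13)cos x + (19/26)sin x

D f = -9cos x - (5/2)sin x
E_alpha f = -(191/26)cos x - (75/13)sin x
D f = -9cos x - (5/2)sin x
D D f = -(5/2)cos x + 9sin x
(D + E_alpha + D D) f = -(245/13)cos x + (19/26)sin x


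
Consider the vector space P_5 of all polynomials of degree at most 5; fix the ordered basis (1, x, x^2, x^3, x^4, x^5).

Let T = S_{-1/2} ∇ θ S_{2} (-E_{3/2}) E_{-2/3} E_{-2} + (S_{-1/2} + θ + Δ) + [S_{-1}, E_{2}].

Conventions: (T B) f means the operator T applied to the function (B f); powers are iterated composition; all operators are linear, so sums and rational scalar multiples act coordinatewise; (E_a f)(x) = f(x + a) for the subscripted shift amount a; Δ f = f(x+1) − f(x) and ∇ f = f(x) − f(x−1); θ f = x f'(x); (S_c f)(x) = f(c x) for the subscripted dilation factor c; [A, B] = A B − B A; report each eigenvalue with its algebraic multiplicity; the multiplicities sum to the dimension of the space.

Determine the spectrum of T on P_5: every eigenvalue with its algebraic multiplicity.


λ = 1/2 (multiplicity 1), λ = 1 (multiplicity 1), λ = 9/4 (multiplicity 1), λ = 23/8 (multiplicity 1), λ = 65/16 (multiplicity 1), λ = 159/32 (multiplicity 1)

image of 1: 1
image of x: (1/2)x + 3
image of x^2: (9/4)x^2 + 2x + 41/3
image of x^3: (23/8)x^3 - 3x^2 - 61x - 259/6
image of x^4: (65/16)x^4 + 20x^3 + 186x^2 + (904/3)x + 6886/27
image of x^5: (159/32)x^5 - 25x^4 - (1130/3)x^3 - 1035x^2 - (47485/27)x - 609485/648
the matrix is upper triangular; its diagonal is (1, 1/2, 9/4, 23/8, 65/16, 159/32)
for a triangular matrix the eigenvalues are the diagonal entries, with algebraic multiplicity their repetition count


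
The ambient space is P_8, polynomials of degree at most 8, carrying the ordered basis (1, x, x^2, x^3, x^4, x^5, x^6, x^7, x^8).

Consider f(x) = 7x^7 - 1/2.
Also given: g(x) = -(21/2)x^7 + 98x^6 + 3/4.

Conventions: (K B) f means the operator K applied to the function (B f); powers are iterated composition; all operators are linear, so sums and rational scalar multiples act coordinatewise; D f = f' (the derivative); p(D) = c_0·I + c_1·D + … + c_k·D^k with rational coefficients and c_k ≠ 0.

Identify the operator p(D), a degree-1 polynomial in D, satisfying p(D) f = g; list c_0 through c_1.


p(D) = -(3/2)·I + 2·D, i.e. c_0 = -3/2, c_1 = 2

D^0 f = 7x^7 - 1/2
D^1 f = 49x^6
matching coefficients of g against c_0 f + c_1 Df + … from the top degree down determines the c_i
solution: c_0 = -3/2, c_1 = 2


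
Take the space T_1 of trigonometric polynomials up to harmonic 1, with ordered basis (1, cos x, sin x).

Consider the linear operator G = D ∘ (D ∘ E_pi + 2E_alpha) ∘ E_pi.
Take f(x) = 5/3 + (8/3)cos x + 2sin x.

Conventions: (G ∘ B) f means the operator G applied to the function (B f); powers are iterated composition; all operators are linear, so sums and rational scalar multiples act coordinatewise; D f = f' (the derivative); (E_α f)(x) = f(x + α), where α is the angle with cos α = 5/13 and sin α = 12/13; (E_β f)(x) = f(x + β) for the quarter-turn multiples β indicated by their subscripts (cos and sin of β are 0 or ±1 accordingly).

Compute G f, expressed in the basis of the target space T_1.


g(x) = (28/39)cos x + (146/39)sin x

E_pi f = 5/3 - (8/3)cos x - 2sin x
E_pi E_pi f = 5/3 + (8/3)cos x + 2sin x
D E_pi E_pi f = 2cos x - (8/3)sin x
E_alpha E_pi f = 5/3 - (112/39)cos x + (22/13)sin x
(2E_alpha) E_pi f = 10/3 - (224/39)cos x + (44/13)sin x
(D ∘ E_pi + 2E_alpha) E_pi f = 10/3 - (146/39)cos x + (28/39)sin x
D (D ∘ E_pi + 2E_alpha) E_pi f = (28/39)cos x + (146/39)sin x


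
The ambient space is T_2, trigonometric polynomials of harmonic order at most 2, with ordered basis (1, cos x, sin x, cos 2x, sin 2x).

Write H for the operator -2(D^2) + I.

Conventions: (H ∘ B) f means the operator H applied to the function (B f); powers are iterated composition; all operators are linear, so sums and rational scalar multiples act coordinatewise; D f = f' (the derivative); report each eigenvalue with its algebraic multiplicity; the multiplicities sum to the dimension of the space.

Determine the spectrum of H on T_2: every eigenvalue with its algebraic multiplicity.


λ = 1 (multiplicity 1), λ = 3 (multiplicity 2), λ = 9 (multiplicity 2)

image of 1: 1
image of cos x: 3cos x
image of sin x: 3sin x
image of cos 2x: 9cos 2x
image of sin 2x: 9sin 2x
the matrix is diagonal; its diagonal is (1, 3, 3, 9, 9)
for a triangular matrix the eigenvalues are the diagonal entries, with algebraic multiplicity their repetition count


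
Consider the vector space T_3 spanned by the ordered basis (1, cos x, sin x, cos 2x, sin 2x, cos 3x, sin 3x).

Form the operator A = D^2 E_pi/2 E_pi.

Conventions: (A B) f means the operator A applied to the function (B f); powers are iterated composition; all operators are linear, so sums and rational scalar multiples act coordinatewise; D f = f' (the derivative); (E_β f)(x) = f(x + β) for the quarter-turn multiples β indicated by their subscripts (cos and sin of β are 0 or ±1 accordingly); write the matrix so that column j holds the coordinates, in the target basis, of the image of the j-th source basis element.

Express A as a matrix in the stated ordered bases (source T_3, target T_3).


the matrix is [[0, 0, 0, 0, 0, 0, 0]; [0, 0, 1, 0, 0, 0, 0]; [0, -1, 0, 0, 0, 0, 0]; [0, 0, 0, 4, 0, 0, 0]; [0, 0, 0, 0, 4, 0, 0]; [0, 0, 0, 0, 0, 0, -9]; [0, 0, 0, 0, 0, 9, 0]] (rows listed top to bottom)

image of 1: 0
image of cos x: -sin x
image of sin x: cos x
image of cos 2x: 4cos 2x
image of sin 2x: 4sin 2x
image of cos 3x: 9sin 3x
image of sin 3x: -9cos 3x
each image's coordinates form column j of the matrix


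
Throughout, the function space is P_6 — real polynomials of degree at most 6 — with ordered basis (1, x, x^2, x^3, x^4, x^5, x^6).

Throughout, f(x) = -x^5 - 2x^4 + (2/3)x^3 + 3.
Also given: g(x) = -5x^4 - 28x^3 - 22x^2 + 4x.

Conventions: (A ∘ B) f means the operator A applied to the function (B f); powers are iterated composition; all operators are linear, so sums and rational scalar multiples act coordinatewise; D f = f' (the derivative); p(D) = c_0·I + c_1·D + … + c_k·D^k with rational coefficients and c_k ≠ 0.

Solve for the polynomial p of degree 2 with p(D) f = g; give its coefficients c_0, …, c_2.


D^0 f = -x^5 - 2x^4 + (2/3)x^3 + 3
D^1 f = -5x^4 - 8x^3 + 2x^2
D^2 f = -20x^3 - 24x^2 + 4x
matching coefficients of g against c_0 f + c_1 Df + … from the top degree down determines the c_i
solution: c_0 = 0, c_1 = 1, c_2 = 1

c_0 = 0, c_1 = 1, c_2 = 1


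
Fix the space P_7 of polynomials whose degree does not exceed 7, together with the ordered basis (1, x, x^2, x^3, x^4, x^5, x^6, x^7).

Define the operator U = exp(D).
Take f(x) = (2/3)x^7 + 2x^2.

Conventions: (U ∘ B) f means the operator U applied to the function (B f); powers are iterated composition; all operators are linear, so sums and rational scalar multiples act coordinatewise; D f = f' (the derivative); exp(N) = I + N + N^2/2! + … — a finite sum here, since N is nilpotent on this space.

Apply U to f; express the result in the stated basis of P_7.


order-1 term: (14/3)x^6 + 4x
order-2 term: 14x^5 + 2
order-3 term: (70/3)x^4
order-4 term: (70/3)x^3
order-5 term: 14x^2
order-6 term: (14/3)x
order-7 term: 2/3
the series for exp(D) f terminates at order 7
exp(D) f = (2/3)x^7 + (14/3)x^6 + 14x^5 + (70/3)x^4 + (70/3)x^3 + 16x^2 + (26/3)x + 8/3

the image equals g(x) = (2/3)x^7 + (14/3)x^6 + 14x^5 + (70/3)x^4 + (70/3)x^3 + 16x^2 + (26/3)x + 8/3


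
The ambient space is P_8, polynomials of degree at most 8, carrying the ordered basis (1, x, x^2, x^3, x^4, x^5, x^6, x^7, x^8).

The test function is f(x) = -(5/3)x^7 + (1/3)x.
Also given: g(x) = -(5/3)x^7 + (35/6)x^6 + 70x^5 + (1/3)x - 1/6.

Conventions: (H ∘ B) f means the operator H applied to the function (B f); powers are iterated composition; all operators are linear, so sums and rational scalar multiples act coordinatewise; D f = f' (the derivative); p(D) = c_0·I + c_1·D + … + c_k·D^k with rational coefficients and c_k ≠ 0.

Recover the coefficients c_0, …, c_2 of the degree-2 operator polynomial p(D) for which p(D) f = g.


D^0 f = -(5/3)x^7 + (1/3)x
D^1 f = -(35/3)x^6 + 1/3
D^2 f = -70x^5
matching coefficients of g against c_0 f + c_1 Df + … from the top degree down determines the c_i
solution: c_0 = 1, c_1 = -1/2, c_2 = -1

p(D) = I − (1/2)·D − D^2, i.e. c_0 = 1, c_1 = -1/2, c_2 = -1


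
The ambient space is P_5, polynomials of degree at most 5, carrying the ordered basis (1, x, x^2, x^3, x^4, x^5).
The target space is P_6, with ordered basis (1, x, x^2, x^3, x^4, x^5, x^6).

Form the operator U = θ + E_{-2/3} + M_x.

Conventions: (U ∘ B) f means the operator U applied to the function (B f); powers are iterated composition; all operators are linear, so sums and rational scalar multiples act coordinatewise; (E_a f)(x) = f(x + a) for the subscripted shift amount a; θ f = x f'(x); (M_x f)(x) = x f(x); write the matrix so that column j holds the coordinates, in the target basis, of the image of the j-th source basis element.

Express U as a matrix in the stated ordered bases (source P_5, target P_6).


the matrix is [[1, -2/3, 4/9, -8/27, 16/81, -32/243]; [1, 2, -4/3, 4/3, -32/27, 80/81]; [0, 1, 3, -2, 8/3, -80/27]; [0, 0, 1, 4, -8/3, 40/9]; [0, 0, 0, 1, 5, -10/3]; [0, 0, 0, 0, 1, 6]; [0, 0, 0, 0, 0, 1]] (rows listed top to bottom)

image of 1: x + 1
image of x: x^2 + 2x - 2/3
image of x^2: x^3 + 3x^2 - (4/3)x + 4/9
image of x^3: x^4 + 4x^3 - 2x^2 + (4/3)x - 8/27
image of x^4: x^5 + 5x^4 - (8/3)x^3 + (8/3)x^2 - (32/27)x + 16/81
image of x^5: x^6 + 6x^5 - (10/3)x^4 + (40/9)x^3 - (80/27)x^2 + (80/81)x - 32/243
each image's coordinates form column j of the matrix


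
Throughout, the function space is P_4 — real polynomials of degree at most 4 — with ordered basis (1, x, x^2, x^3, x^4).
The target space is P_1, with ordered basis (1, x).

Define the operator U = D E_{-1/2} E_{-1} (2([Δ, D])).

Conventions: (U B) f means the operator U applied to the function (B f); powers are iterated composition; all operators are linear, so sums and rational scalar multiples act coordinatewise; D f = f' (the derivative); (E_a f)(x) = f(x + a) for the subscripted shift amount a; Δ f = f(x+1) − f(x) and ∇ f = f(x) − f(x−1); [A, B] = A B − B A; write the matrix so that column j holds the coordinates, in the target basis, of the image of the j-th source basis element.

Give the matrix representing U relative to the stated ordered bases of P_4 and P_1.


the matrix is [[0, 0, 0, 0, 0]; [0, 0, 0, 0, 0]] (rows listed top to bottom)

image of 1: 0
image of x: 0
image of x^2: 0
image of x^3: 0
image of x^4: 0
each image's coordinates form column j of the matrix


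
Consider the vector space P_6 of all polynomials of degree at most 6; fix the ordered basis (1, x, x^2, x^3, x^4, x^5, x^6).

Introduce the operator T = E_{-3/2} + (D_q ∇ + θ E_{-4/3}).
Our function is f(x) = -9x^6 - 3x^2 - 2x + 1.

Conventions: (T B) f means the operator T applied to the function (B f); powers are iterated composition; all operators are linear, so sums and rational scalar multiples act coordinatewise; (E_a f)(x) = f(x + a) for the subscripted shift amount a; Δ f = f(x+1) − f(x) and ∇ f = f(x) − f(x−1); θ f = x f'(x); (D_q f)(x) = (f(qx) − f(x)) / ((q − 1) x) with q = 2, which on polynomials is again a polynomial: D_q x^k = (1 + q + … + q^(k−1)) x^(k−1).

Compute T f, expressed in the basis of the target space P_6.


g(x) = -63x^6 + 441x^5 - (11751/4)x^4 + (7825/2)x^3 - (134677/48)x^2 + (152009/144)x - 10577/64

E_{-3/2} f = -9x^6 + 81x^5 - (1215/4)x^4 + (1215/2)x^3 - (10983/16)x^2 + (6673/16)x - 6737/64
∇ f = -54x^5 + 135x^4 - 180x^3 + 135x^2 - 60x + 10
D_q ∇ f = -1674x^4 + 2025x^3 - 1260x^2 + 405x - 60
E_{-4/3} f = -9x^6 + 72x^5 - 240x^4 + (1280/3)x^3 - (1289/3)x^2 + (2102/9)x - 4231/81
θ E_{-4/3} f = -54x^6 + 360x^5 - 960x^4 + 1280x^3 - (2578/3)x^2 + (2102/9)x
(D_q ∇ + θ E_{-4/3}) f = -54x^6 + 360x^5 - 2634x^4 + 3305x^3 - (6358/3)x^2 + (5747/9)x - 60
(E_{-3/2} + (D_q ∇ + θ E_{-4/3})) f = -63x^6 + 441x^5 - (11751/4)x^4 + (7825/2)x^3 - (134677/48)x^2 + (152009/144)x - 10577/64


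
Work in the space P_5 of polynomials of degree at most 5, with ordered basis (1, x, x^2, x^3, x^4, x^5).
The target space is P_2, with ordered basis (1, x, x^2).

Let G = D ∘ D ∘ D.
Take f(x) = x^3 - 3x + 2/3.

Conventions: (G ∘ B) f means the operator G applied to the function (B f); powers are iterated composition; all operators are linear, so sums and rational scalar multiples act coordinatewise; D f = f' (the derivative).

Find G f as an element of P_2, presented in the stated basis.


the image equals g(x) = 6

D f = 3x^2 - 3
D D f = 6x
D D D f = 6


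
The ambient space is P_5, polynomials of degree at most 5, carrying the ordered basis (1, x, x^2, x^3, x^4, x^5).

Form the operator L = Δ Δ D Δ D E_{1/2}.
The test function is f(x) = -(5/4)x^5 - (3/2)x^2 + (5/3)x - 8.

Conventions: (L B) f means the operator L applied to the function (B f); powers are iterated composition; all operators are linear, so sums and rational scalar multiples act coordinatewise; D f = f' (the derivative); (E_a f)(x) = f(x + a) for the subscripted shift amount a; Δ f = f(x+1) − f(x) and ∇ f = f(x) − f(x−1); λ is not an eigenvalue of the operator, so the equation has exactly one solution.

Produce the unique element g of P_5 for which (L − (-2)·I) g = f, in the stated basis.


the result is g(x) = -(5/8)x^5 - (3/4)x^2 + (5/6)x + 67/2

write g with unknown coordinates in the stated basis and equate coefficients in (L − (-2)·I) g = f
solving from the highest basis element down gives g = -(5/8)x^5 - (3/4)x^2 + (5/6)x + 67/2
check: L g = -75
so L g − (-2)·g = -(5/4)x^5 - (3/2)x^2 + (5/3)x - 8 = f ✓


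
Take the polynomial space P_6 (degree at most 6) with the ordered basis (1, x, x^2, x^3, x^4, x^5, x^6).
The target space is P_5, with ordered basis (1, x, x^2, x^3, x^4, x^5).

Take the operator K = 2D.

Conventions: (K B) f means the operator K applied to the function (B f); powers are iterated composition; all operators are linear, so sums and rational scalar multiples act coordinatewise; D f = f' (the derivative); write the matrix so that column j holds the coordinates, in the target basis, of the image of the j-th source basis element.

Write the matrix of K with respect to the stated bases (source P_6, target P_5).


the matrix is [[0, 2, 0, 0, 0, 0, 0]; [0, 0, 4, 0, 0, 0, 0]; [0, 0, 0, 6, 0, 0, 0]; [0, 0, 0, 0, 8, 0, 0]; [0, 0, 0, 0, 0, 10, 0]; [0, 0, 0, 0, 0, 0, 12]] (rows listed top to bottom)

image of 1: 0
image of x: 2
image of x^2: 4x
image of x^3: 6x^2
image of x^4: 8x^3
image of x^5: 10x^4
image of x^6: 12x^5
each image's coordinates form column j of the matrix


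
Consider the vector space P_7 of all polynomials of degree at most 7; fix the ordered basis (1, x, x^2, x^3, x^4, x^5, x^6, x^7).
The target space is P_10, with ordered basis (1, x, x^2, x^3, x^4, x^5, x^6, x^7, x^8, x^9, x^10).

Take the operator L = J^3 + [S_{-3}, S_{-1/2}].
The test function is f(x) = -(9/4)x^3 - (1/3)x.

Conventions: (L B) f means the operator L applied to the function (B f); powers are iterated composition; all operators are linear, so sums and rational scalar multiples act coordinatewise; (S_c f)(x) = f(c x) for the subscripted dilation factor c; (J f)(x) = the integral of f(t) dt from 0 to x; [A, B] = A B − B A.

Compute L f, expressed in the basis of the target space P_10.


J f = -(9/16)x^4 - (1/6)x^2
J J f = -(9/80)x^5 - (1/18)x^3
J J J f = -(3/160)x^6 - (1/72)x^4
S_{-1/2} f = (9/32)x^3 + (1/6)x
S_{-3} S_{-1/2} f = -(243/32)x^3 - (1/2)x
S_{-3} f = (243/4)x^3 + x
S_{-1/2} S_{-3} f = -(243/32)x^3 - (1/2)x
[S_{-3}, S_{-1/2}] f = 0
(J^3 + [S_{-3}, S_{-1/2}]) f = -(3/160)x^6 - (1/72)x^4

the result is g(x) = -(3/160)x^6 - (1/72)x^4


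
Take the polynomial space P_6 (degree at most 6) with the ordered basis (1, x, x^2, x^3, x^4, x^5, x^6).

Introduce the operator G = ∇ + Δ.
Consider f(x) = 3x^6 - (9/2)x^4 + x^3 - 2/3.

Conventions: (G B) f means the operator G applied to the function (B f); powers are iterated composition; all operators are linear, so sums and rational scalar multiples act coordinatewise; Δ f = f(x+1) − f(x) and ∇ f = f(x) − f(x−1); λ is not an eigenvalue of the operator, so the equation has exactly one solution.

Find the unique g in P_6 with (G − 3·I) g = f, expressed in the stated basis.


write g with unknown coordinates in the stated basis and equate coefficients in (G − 3·I) g = f
solving from the highest basis element down gives g = -x^6 - 4x^5 - (71/6)x^4 - (407/9)x^3 - (1054/9)x^2 - (5176/27)x - 12992/81
check: G g = -12x^5 - 40x^4 - (404/3)x^3 - (1054/3)x^2 - (5176/9)x - 13010/27
so G g − 3·g = 3x^6 - (9/2)x^4 + x^3 - 2/3 = f ✓

the image equals g(x) = -x^6 - 4x^5 - (71/6)x^4 - (407/9)x^3 - (1054/9)x^2 - (5176/27)x - 12992/81


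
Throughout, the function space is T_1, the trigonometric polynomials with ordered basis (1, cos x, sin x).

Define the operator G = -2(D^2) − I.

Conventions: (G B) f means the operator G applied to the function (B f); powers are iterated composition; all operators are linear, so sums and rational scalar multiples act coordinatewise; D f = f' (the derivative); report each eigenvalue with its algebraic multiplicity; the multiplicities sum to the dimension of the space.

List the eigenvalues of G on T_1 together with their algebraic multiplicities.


image of 1: -1
image of cos x: cos x
image of sin x: sin x
the matrix is diagonal; its diagonal is (-1, 1, 1)
for a triangular matrix the eigenvalues are the diagonal entries, with algebraic multiplicity their repetition count

λ = -1 (multiplicity 1), λ = 1 (multiplicity 2)


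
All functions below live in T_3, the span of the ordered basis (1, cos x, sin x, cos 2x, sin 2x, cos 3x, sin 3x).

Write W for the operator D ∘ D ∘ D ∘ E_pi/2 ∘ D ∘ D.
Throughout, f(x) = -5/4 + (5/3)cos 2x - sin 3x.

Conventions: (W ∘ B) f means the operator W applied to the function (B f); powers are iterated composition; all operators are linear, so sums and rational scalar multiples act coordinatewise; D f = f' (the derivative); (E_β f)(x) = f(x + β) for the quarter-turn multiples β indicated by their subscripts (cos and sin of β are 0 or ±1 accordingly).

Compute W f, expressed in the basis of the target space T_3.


the image equals g(x) = (160/3)sin 2x - 243sin 3x

D f = -(10/3)sin 2x - 3cos 3x
D D f = -(20/3)cos 2x + 9sin 3x
E_pi/2 D D f = (20/3)cos 2x - 9cos 3x
D (E_pi/2 ∘ D ∘ D) f = -(40/3)sin 2x + 27sin 3x
D D (E_pi/2 ∘ D ∘ D) f = -(80/3)cos 2x + 81cos 3x
D D D (E_pi/2 ∘ D ∘ D) f = (160/3)sin 2x - 243sin 3x


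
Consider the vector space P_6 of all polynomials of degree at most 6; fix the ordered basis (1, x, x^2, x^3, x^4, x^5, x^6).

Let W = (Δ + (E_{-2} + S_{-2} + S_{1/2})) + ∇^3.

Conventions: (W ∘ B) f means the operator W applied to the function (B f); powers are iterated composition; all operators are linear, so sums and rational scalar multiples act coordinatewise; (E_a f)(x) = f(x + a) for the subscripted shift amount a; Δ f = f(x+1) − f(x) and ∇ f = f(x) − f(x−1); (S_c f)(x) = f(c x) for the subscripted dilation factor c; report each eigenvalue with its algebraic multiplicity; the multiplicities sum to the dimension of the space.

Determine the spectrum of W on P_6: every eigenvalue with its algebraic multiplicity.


λ = -991/32 (multiplicity 1), λ = -55/8 (multiplicity 1), λ = -1/2 (multiplicity 1), λ = 3 (multiplicity 1), λ = 21/4 (multiplicity 1), λ = 273/16 (multiplicity 1), λ = 4161/64 (multiplicity 1)

image of 1: 3
image of x: -(1/2)x - 1
image of x^2: (21/4)x^2 - 2x + 5
image of x^3: -(55/8)x^3 - 3x^2 + 15x - 1
image of x^4: (273/16)x^4 - 4x^3 + 30x^2 - 4x - 19
image of x^5: -(991/32)x^5 - 5x^4 + 50x^3 - 10x^2 - 95x + 119
image of x^6: (4161/64)x^6 - 6x^5 + 75x^4 - 20x^3 - 285x^2 + 714x - 475
the matrix is upper triangular; its diagonal is (3, -1/2, 21/4, -55/8, 273/16, -991/32, 4161/64)
for a triangular matrix the eigenvalues are the diagonal entries, with algebraic multiplicity their repetition count


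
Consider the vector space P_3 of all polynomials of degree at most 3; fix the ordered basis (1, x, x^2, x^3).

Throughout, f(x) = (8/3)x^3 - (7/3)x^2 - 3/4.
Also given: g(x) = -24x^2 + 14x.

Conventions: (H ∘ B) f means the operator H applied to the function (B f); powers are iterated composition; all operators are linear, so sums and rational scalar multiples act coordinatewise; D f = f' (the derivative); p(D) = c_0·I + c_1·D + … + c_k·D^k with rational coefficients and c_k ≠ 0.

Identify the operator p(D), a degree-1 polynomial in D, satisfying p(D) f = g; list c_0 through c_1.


p(D) = -3·D, i.e. c_0 = 0, c_1 = -3

D^0 f = (8/3)x^3 - (7/3)x^2 - 3/4
D^1 f = 8x^2 - (14/3)x
matching coefficients of g against c_0 f + c_1 Df + … from the top degree down determines the c_i
solution: c_0 = 0, c_1 = -3


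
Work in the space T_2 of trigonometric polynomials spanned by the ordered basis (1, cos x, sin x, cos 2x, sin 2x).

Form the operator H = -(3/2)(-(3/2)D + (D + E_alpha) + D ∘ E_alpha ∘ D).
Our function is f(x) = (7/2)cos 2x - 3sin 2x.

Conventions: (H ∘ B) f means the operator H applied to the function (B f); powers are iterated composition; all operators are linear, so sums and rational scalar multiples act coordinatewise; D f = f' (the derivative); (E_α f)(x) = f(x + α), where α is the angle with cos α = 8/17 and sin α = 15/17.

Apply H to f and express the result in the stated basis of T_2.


D f = -6cos 2x - 7sin 2x
(-(3/2)D) f = 9cos 2x + (21/2)sin 2x
D f = -6cos 2x - 7sin 2x
E_alpha f = -(151/34)cos 2x - (21/17)sin 2x
(D + E_alpha) f = -(355/34)cos 2x - (140/17)sin 2x
D f = -6cos 2x - 7sin 2x
E_alpha D f = -(42/17)cos 2x + (151/17)sin 2x
D E_alpha D f = (302/17)cos 2x + (84/17)sin 2x
(-(3/2)D + (D + E_alpha) + D ∘ E_alpha ∘ D) f = (555/34)cos 2x + (245/34)sin 2x
(-(3/2)(-(3/2)D + (D + E_alpha) + D ∘ E_alpha ∘ D)) f = -(1665/68)cos 2x - (735/68)sin 2x

g(x) = -(1665/68)cos 2x - (735/68)sin 2x


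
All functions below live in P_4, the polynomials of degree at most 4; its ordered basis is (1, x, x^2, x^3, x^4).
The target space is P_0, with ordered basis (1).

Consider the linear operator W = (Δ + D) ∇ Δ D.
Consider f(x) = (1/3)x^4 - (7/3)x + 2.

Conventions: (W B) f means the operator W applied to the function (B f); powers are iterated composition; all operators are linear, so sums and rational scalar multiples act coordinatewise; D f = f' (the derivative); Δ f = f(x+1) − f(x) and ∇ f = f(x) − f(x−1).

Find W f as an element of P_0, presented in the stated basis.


the image equals g(x) = 16

D f = (4/3)x^3 - 7/3
Δ D f = 4x^2 + 4x + 4/3
∇ Δ D f = 8x
Δ (∇ Δ D) f = 8
D (∇ Δ D) f = 8
(Δ + D) (∇ Δ D) f = 16


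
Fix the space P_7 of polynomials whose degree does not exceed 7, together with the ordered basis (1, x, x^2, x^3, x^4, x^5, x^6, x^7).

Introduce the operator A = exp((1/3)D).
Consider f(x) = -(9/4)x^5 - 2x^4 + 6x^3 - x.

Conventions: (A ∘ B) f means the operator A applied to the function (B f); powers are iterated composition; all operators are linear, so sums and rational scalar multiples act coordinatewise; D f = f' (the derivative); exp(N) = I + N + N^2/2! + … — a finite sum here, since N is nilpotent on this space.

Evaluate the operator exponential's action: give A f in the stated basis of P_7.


the image equals g(x) = -(9/4)x^5 - (23/4)x^4 + (5/6)x^3 + (23/6)x^2 + (61/108)x - 47/324

order-1 term: -(15/4)x^4 - (8/3)x^3 + 6x^2 - 1/3
order-2 term: -(5/2)x^3 - (4/3)x^2 + 2x
order-3 term: -(5/6)x^2 - (8/27)x + 2/9
order-4 term: -(5/36)x - 2/81
order-5 term: -1/108
the series for exp((1/3)D) f terminates at order 5
exp((1/3)D) f = -(9/4)x^5 - (23/4)x^4 + (5/6)x^3 + (23/6)x^2 + (61/108)x - 47/324


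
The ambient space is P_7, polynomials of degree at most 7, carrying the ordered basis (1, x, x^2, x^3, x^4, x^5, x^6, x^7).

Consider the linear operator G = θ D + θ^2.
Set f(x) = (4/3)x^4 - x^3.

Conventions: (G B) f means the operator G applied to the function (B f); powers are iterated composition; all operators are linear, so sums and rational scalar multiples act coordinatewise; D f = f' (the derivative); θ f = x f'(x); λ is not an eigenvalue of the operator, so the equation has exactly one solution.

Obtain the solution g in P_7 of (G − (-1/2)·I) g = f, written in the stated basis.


g(x) = (8/99)x^4 - (130/627)x^3 + (520/1881)x^2 - (2080/5643)x

write g with unknown coordinates in the stated basis and equate coefficients in (G − (-1/2)·I) g = f
solving from the highest basis element down gives g = (8/99)x^4 - (130/627)x^3 + (520/1881)x^2 - (2080/5643)x
check: G g = (128/99)x^4 - (562/627)x^3 - (260/1881)x^2 + (1040/5643)x
so G g − (-1/2)·g = (4/3)x^4 - x^3 = f ✓


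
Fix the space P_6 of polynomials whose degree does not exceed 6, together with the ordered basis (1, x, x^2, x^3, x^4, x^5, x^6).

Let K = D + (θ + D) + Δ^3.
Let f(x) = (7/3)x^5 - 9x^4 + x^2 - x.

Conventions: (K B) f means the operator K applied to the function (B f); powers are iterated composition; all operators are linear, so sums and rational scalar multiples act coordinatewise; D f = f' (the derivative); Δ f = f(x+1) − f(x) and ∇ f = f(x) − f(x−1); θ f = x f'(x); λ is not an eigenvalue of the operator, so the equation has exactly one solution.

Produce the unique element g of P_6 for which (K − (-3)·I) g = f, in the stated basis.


write g with unknown coordinates in the stated basis and equate coefficients in (K − (-3)·I) g = f
solving from the highest basis element down gives g = (7/24)x^5 - (143/84)x^4 + (143/63)x^3 - (253/42)x^2 + (481/168)x - 38/63
check: K g = (35/24)x^5 - (109/28)x^4 - (143/21)x^3 + (267/14)x^2 - (537/56)x + 38/21
so K g − (-3)·g = (7/3)x^5 - 9x^4 + x^2 - x = f ✓

the result is g(x) = (7/24)x^5 - (143/84)x^4 + (143/63)x^3 - (253/42)x^2 + (481/168)x - 38/63


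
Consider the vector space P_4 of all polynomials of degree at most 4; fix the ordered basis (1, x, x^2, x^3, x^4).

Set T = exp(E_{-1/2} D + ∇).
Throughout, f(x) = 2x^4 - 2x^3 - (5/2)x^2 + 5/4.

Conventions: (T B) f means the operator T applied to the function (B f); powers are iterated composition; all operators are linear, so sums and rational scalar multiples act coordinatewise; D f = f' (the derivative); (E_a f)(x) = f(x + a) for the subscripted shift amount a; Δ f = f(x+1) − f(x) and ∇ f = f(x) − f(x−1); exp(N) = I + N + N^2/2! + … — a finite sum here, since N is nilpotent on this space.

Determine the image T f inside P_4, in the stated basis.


the image equals g(x) = 2x^4 + 14x^3 + (19/2)x^2 - 40x - 57/4

order-1 term: 16x^3 - 36x^2 + 16x - 3/2
order-2 term: 48x^2 - 120x + 66
order-3 term: 64x - 112
order-4 term: 32
the series for exp(E_{-1/2} D + ∇) f terminates at order 4
exp(E_{-1/2} D + ∇) f = 2x^4 + 14x^3 + (19/2)x^2 - 40x - 57/4


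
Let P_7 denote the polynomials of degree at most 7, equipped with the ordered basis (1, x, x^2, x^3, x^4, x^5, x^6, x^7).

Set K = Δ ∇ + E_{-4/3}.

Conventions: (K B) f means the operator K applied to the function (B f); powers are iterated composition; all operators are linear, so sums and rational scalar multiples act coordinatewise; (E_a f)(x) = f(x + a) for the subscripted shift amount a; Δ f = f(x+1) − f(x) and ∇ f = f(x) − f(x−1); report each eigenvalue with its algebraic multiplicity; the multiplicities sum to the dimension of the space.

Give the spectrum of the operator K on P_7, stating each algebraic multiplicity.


image of 1: 1
image of x: x - 4/3
image of x^2: x^2 - (8/3)x + 34/9
image of x^3: x^3 - 4x^2 + (34/3)x - 64/27
image of x^4: x^4 - (16/3)x^3 + (68/3)x^2 - (256/27)x + 418/81
image of x^5: x^5 - (20/3)x^4 + (340/9)x^3 - (640/27)x^2 + (2090/81)x - 1024/243
image of x^6: x^6 - 8x^5 + (170/3)x^4 - (1280/27)x^3 + (2090/27)x^2 - (2048/81)x + 5554/729
image of x^7: x^7 - (28/3)x^6 + (238/3)x^5 - (2240/27)x^4 + (14630/81)x^3 - (7168/81)x^2 + (38878/729)x - 16384/2187
the matrix is upper triangular; its diagonal is (1, 1, 1, 1, 1, 1, 1, 1)
for a triangular matrix the eigenvalues are the diagonal entries, with algebraic multiplicity their repetition count

λ = 1 (multiplicity 8)


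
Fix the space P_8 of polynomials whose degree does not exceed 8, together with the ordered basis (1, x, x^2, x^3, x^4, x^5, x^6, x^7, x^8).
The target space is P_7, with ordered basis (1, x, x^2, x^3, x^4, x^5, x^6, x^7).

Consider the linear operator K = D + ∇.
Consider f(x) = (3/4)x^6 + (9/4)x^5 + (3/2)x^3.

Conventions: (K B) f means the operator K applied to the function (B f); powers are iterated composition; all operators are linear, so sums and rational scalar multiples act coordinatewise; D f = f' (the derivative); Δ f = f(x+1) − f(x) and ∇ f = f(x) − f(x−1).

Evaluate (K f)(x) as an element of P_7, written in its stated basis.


D f = (9/2)x^5 + (45/4)x^4 + (9/2)x^2
∇ f = (9/2)x^5 - (15/2)x^3 + (63/4)x^2 - (45/4)x + 3
(D + ∇) f = 9x^5 + (45/4)x^4 - (15/2)x^3 + (81/4)x^2 - (45/4)x + 3

g(x) = 9x^5 + (45/4)x^4 - (15/2)x^3 + (81/4)x^2 - (45/4)x + 3


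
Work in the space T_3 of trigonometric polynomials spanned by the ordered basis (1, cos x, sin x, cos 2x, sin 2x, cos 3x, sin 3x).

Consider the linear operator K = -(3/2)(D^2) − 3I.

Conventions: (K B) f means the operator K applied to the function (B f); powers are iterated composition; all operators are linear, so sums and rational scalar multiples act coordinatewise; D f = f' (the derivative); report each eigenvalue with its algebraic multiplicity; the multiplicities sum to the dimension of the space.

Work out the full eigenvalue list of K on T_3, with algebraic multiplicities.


λ = -3 (multiplicity 1), λ = -3/2 (multiplicity 2), λ = 3 (multiplicity 2), λ = 21/2 (multiplicity 2)

image of 1: -3
image of cos x: -(3/2)cos x
image of sin x: -(3/2)sin x
image of cos 2x: 3cos 2x
image of sin 2x: 3sin 2x
image of cos 3x: (21/2)cos 3x
image of sin 3x: (21/2)sin 3x
the matrix is diagonal; its diagonal is (-3, -3/2, -3/2, 3, 3, 21/2, 21/2)
for a triangular matrix the eigenvalues are the diagonal entries, with algebraic multiplicity their repetition count


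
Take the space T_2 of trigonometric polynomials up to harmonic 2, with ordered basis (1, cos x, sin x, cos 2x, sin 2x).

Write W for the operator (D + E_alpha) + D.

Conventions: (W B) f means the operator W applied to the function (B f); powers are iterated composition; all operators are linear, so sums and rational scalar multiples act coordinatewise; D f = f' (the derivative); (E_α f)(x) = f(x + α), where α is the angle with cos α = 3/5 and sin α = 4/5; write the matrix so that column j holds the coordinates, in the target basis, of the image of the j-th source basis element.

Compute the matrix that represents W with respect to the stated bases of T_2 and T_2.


image of 1: 1
image of cos x: (3/5)cos x - (14/5)sin x
image of sin x: (14/5)cos x + (3/5)sin x
image of cos 2x: -(7/25)cos 2x - (124/25)sin 2x
image of sin 2x: (124/25)cos 2x - (7/25)sin 2x
each image's coordinates form column j of the matrix

the matrix is [[1, 0, 0, 0, 0]; [0, 3/5, 14/5, 0, 0]; [0, -14/5, 3/5, 0, 0]; [0, 0, 0, -7/25, 124/25]; [0, 0, 0, -124/25, -7/25]] (rows listed top to bottom)
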